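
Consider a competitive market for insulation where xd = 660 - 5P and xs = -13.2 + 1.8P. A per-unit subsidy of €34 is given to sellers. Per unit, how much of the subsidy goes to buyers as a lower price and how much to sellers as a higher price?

Pre-subsidy: 660 - 5P = -13.2 + 1.8P gives P* = 99, x* = 165.
With the subsidy, sellers receive Ps = Pb + 34 for each unit, where Pb is the price buyers pay.
Supply in terms of Pb becomes xs = -13.2 + 1.8(Pb + 34) = 48 + 1.8Pb. Setting this equal to demand: 660 - 5Pb = 48 + 1.8Pb, so Pb = 90.
Sellers receive Ps = 90 + 34 = 124; x' = 660 − 5·90 = 210.
Buyers' price falls by P* − Pb = 99 − 90 = 9; sellers' price rises by Ps − P* = 124 − 99 = 25.

Buyers gain €9 per unit; sellers gain €25 per unit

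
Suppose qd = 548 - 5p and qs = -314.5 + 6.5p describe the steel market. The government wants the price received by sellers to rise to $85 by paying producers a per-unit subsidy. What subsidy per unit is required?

Required subsidy s = $23 per unit

At a seller price of 85, quantity supplied is -314.5 + 6.5·85 = 238.
Buyers absorb 238 only when they pay pb with 548 − 5·pb = 238, i.e. pb = 62.
s = ps − pb = 85 − 62 = 23.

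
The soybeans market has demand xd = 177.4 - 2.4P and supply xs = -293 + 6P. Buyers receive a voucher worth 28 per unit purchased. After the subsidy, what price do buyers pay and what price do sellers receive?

Buyers pay 36; sellers receive 64

Pre-subsidy: 177.4 - 2.4P = -293 + 6P gives P* = 56, x* = 43.
With the rebate, buyers effectively pay Pb = Ps − 28, where Ps is the price sellers receive.
Demand in terms of Ps becomes xd = 177.4 − 2.4(Ps − 28) = 244.6 - 2.4Ps. Setting this equal to supply: 244.6 - 2.4Ps = -293 + 6Ps, so Ps = 64.
Buyers pay Pb = 64 − 28 = 36; x' = -293 + 6·64 = 91.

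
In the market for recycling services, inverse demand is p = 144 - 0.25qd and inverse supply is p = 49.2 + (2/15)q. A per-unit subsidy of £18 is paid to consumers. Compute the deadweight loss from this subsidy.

Pre-subsidy: 144 - 0.25q = 49.2 + (2/15)q gives q* = 5688/23 and p* = 1890/23.
With the rebate, buyers effectively pay pb = ps − 18, where ps is the price sellers receive.
On the curves, pb = 144 - 0.25q and ps = 49.2 + (2/15)q; the wedge ps − pb = 18 gives 49.2 + (2/15)q − (144 - 0.25q) = 18, so q' = 6768/23.
Then pb = 144 − 0.25·(6768/23) = 1620/23 and ps = 49.2 + (2/15)·(6768/23) = 2034/23.
The subsidy expands output by 6768/23 − 5688/23 = 1080/23 past the efficient level; on those units the gap between marginal cost and willingness to pay runs from 0 up to 18.
DWL = ½ × 18 × 1080/23 = 9720/23.

Deadweight loss = 9720/23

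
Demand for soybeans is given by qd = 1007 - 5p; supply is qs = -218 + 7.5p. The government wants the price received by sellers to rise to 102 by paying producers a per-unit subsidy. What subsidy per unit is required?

At a seller price of 102, quantity supplied is -218 + 7.5·102 = 547.
Buyers absorb 547 only when they pay pb with 1007 − 5·pb = 547, i.e. pb = 92.
s = ps − pb = 102 − 92 = 10.

Required subsidy s = 10 per unit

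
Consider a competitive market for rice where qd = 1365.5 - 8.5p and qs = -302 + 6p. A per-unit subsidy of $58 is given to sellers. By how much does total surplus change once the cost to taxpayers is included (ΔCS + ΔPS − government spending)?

Pre-subsidy: 1365.5 - 8.5p = -302 + 6p gives p* = 115, q* = 388.
With the subsidy, sellers receive ps = pb + 58 for each unit, where pb is the price buyers pay.
Supply in terms of pb becomes qs = -302 + 6(pb + 58) = 46 + 6pb. Setting this equal to demand: 1365.5 - 8.5pb = 46 + 6pb, so pb = 91.
Sellers receive ps = 91 + 58 = 149; q' = 1365.5 − 8.5·91 = 592.
ΔCS = ½(388 + 592)(115 − 91) = 11760; ΔPS = ½(388 + 592)(149 − 115) = 16660.
Government spending = 58 × 592 = 34336.
Net change = 11760 + 16660 − 34336 = -5916. The loss equals the DWL triangle ½·58·204.

Net change in total surplus = -$5916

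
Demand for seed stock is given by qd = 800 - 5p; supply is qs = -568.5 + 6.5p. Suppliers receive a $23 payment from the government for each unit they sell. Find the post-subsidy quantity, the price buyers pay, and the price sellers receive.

q' = 270; buyers pay $106; sellers receive $129

Pre-subsidy: 800 - 5p = -568.5 + 6.5p gives p* = 119, q* = 205.
With the subsidy, sellers receive ps = pb + 23 for each unit, where pb is the price buyers pay.
Supply in terms of pb becomes qs = -568.5 + 6.5(pb + 23) = -419 + 6.5pb. Setting this equal to demand: 800 - 5pb = -419 + 6.5pb, so pb = 106.
Sellers receive ps = 106 + 23 = 129; q' = 800 − 5·106 = 270.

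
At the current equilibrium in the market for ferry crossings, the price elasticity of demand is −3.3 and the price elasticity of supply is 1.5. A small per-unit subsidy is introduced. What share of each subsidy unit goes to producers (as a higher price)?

Producer share = 0.6875

For a small subsidy around the equilibrium, the benefit split depends on the relative slopes, which at a point are proportional to the elasticities.
Buyer share = εs/(εs + |εd|) = 1.5/(1.5 + 3.3) = 0.3125; seller share = |εd|/(εs + |εd|) = 0.6875.
So producers capture 0.6875 of the subsidy.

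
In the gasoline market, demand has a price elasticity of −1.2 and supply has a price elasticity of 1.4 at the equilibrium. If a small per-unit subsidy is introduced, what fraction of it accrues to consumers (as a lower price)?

For a small subsidy around the equilibrium, the benefit split depends on the relative slopes, which at a point are proportional to the elasticities.
Buyer share = εs/(εs + |εd|) = 1.4/(1.4 + 1.2) = 7/13; seller share = |εd|/(εs + |εd|) = 6/13.

Consumer share = 7/13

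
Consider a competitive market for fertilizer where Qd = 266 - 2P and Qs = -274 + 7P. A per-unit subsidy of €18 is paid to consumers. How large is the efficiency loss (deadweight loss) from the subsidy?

Deadweight loss = €252

Pre-subsidy: 266 - 2P = -274 + 7P gives P* = 60, Q* = 146.
With the rebate, buyers effectively pay Pb = Ps − 18, where Ps is the price sellers receive.
Demand in terms of Ps becomes Qd = 266 − 2(Ps − 18) = 302 - 2Ps. Setting this equal to supply: 302 - 2Ps = -274 + 7Ps, so Ps = 64.
Buyers pay Pb = 64 − 18 = 46; Q' = -274 + 7·64 = 174.
The subsidy expands output by 174 − 146 = 28 past the efficient level; on those units the gap between marginal cost and willingness to pay runs from 0 up to 18.
DWL = ½ × 18 × 28 = 252.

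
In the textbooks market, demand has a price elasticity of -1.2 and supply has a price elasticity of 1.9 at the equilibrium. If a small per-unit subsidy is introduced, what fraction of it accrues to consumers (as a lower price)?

For a small subsidy around the equilibrium, the benefit split depends on the relative slopes, which at a point are proportional to the elasticities.
Buyer share = εs/(εs + |εd|) = 1.9/(1.9 + 1.2) = 19/31; seller share = |εd|/(εs + |εd|) = 12/31.

Consumer share = 19/31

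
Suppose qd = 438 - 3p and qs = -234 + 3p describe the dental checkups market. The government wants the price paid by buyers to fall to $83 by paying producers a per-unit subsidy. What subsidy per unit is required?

Required subsidy s = $58 per unit

At a buyer price of 83, quantity demanded is 438 − 3·83 = 189.
Sellers supply 189 only when they receive ps with -234 + 3·ps = 189, i.e. ps = 141.
s = ps − pb = 141 − 83 = 58.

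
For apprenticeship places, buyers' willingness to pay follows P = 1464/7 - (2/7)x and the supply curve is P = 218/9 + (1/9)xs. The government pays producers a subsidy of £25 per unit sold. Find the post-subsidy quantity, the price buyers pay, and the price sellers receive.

x' = 529; buyers pay £58; sellers receive £83

Pre-subsidy: 1464/7 - (2/7)x = 218/9 + (1/9)x gives x* = 466 and P* = 76.
With the subsidy, sellers receive Ps = Pb + 25 for each unit, where Pb is the price buyers pay.
On the curves, Pb = 1464/7 - (2/7)x and Ps = 218/9 + (1/9)x; the wedge Ps − Pb = 25 gives 218/9 + (1/9)x − (1464/7 - (2/7)x) = 25, so x' = 529.
Then Pb = 1464/7 − (2/7)·529 = 58 and Ps = 218/9 + (1/9)·529 = 83.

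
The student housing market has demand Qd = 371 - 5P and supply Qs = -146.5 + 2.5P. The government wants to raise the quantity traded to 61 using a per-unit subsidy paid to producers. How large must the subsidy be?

Required subsidy s = 21 per unit

At Q = 61, invert demand for the buyer price: Pb = (371 − 61)/5 = 62; invert supply for the seller price: Ps = (61 − (-146.5))/2.5 = 83.
The subsidy must fill the gap: s = Ps − Pb = 83 − 62 = 21.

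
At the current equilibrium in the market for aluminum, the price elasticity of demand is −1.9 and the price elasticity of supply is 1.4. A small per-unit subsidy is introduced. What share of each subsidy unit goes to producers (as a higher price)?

Producer share = 19/33

For a small subsidy around the equilibrium, the benefit split depends on the relative slopes, which at a point are proportional to the elasticities.
Buyer share = εs/(εs + |εd|) = 1.4/(1.4 + 1.9) = 14/33; seller share = |εd|/(εs + |εd|) = 19/33.
So producers capture 19/33 of the subsidy.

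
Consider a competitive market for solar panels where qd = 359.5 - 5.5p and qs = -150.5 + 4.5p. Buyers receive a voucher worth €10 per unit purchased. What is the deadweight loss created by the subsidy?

Pre-subsidy: 359.5 - 5.5p = -150.5 + 4.5p gives p* = 51, q* = 79.
With the rebate, buyers effectively pay pb = ps − 10, where ps is the price sellers receive.
Demand in terms of ps becomes qd = 359.5 − 5.5(ps − 10) = 414.5 - 5.5ps. Setting this equal to supply: 414.5 - 5.5ps = -150.5 + 4.5ps, so ps = 56.5.
Buyers pay pb = 56.5 − 10 = 46.5; q' = -150.5 + 4.5·56.5 = 103.75.
The subsidy expands output by 103.75 − 79 = 24.75 past the efficient level; on those units the gap between marginal cost and willingness to pay runs from 0 up to 10.
DWL = ½ × 10 × 24.75 = 123.75.

Deadweight loss = €123.75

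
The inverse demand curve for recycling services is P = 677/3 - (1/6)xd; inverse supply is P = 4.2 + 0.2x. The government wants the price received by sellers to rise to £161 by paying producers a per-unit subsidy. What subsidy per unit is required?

Required subsidy s = £66 per unit

At a seller price of 161, quantity supplied is -21 + 5·161 = 784.
Buyers absorb 784 only when they pay Pb = 677/3 − (1/6)·784 = 95.
s = Ps − Pb = 161 − 95 = 66.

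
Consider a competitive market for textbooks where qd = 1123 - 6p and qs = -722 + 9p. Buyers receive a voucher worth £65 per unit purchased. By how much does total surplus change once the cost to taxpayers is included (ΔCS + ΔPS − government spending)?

Pre-subsidy: 1123 - 6p = -722 + 9p gives p* = 123, q* = 385.
With the rebate, buyers effectively pay pb = ps − 65, where ps is the price sellers receive.
Demand in terms of ps becomes qd = 1123 − 6(ps − 65) = 1513 - 6ps. Setting this equal to supply: 1513 - 6ps = -722 + 9ps, so ps = 149.
Buyers pay pb = 149 − 65 = 84; q' = -722 + 9·149 = 619.
ΔCS = ½(385 + 619)(123 − 84) = 19578; ΔPS = ½(385 + 619)(149 − 123) = 13052.
Government spending = 65 × 619 = 40235.
Net change = 19578 + 13052 − 40235 = -7605. The loss equals the DWL triangle ½·65·234.

Net change in total surplus = -£7605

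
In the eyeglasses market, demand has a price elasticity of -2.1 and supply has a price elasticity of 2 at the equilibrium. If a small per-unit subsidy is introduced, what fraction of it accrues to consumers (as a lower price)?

Consumer share = 20/41

For a small subsidy around the equilibrium, the benefit split depends on the relative slopes, which at a point are proportional to the elasticities.
Buyer share = εs/(εs + |εd|) = 2/(2 + 2.1) = 20/41; seller share = |εd|/(εs + |εd|) = 21/41.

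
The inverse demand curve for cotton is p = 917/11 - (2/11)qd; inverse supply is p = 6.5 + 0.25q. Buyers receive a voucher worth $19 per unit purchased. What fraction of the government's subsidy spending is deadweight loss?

DWL / government spending = 11/111

Pre-subsidy: 917/11 - (2/11)q = 6.5 + 0.25q gives q* = 178 and p* = 51.
With the rebate, buyers effectively pay pb = ps − 19, where ps is the price sellers receive.
On the curves, pb = 917/11 - (2/11)q and ps = 6.5 + 0.25q; the wedge ps − pb = 19 gives 6.5 + 0.25q − (917/11 - (2/11)q) = 19, so q' = 222.
Then pb = 917/11 − (2/11)·222 = 43 and ps = 6.5 + 0.25·222 = 62.
ΔCS = ½(178 + 222)(51 − 43) = 1600; ΔPS = ½(178 + 222)(62 − 51) = 2200.
Government spending = 19 × 222 = 4218.
DWL = ½ × 19 × (222 − 178) = 418; fraction = 418 / 4218 = 11/111.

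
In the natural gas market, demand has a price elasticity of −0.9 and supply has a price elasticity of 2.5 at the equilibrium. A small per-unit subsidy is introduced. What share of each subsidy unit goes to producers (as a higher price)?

For a small subsidy around the equilibrium, the benefit split depends on the relative slopes, which at a point are proportional to the elasticities.
Buyer share = εs/(εs + |εd|) = 2.5/(2.5 + 0.9) = 25/34; seller share = |εd|/(εs + |εd|) = 9/34.
So producers capture 9/34 of the subsidy.

Producer share = 9/34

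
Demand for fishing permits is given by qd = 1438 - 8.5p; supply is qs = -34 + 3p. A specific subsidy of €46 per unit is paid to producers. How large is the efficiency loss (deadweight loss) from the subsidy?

Deadweight loss = €2346

Pre-subsidy: 1438 - 8.5p = -34 + 3p gives p* = 128, q* = 350.
With the subsidy, sellers receive ps = pb + 46 for each unit, where pb is the price buyers pay.
Supply in terms of pb becomes qs = -34 + 3(pb + 46) = 104 + 3pb. Setting this equal to demand: 1438 - 8.5pb = 104 + 3pb, so pb = 116.
Sellers receive ps = 116 + 46 = 162; q' = 1438 − 8.5·116 = 452.
The subsidy expands output by 452 − 350 = 102 past the efficient level; on those units the gap between marginal cost and willingness to pay runs from 0 up to 46.
DWL = ½ × 46 × 102 = 2346.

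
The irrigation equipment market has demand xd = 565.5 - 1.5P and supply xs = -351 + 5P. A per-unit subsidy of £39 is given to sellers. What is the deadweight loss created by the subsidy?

Pre-subsidy: 565.5 - 1.5P = -351 + 5P gives P* = 141, x* = 354.
With the subsidy, sellers receive Ps = Pb + 39 for each unit, where Pb is the price buyers pay.
Supply in terms of Pb becomes xs = -351 + 5(Pb + 39) = -156 + 5Pb. Setting this equal to demand: 565.5 - 1.5Pb = -156 + 5Pb, so Pb = 111.
Sellers receive Ps = 111 + 39 = 150; x' = 565.5 − 1.5·111 = 399.
The subsidy expands output by 399 − 354 = 45 past the efficient level; on those units the gap between marginal cost and willingness to pay runs from 0 up to 39.
DWL = ½ × 39 × 45 = 877.5.

Deadweight loss = £877.5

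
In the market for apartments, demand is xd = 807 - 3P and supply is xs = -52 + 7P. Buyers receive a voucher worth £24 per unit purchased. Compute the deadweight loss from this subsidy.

Deadweight loss = £604.8

Pre-subsidy: 807 - 3P = -52 + 7P gives P* = 85.9, x* = 549.3.
With the rebate, buyers effectively pay Pb = Ps − 24, where Ps is the price sellers receive.
Demand in terms of Ps becomes xd = 807 − 3(Ps − 24) = 879 - 3Ps. Setting this equal to supply: 879 - 3Ps = -52 + 7Ps, so Ps = 93.1.
Buyers pay Pb = 93.1 − 24 = 69.1; x' = -52 + 7·93.1 = 599.7.
The subsidy expands output by 599.7 − 549.3 = 50.4 past the efficient level; on those units the gap between marginal cost and willingness to pay runs from 0 up to 24.
DWL = ½ × 24 × 50.4 = 604.8.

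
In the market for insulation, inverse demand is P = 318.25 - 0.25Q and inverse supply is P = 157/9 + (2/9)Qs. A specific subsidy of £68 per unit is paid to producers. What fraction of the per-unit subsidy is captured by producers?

Pre-subsidy: 318.25 - 0.25Q = 157/9 + (2/9)Q gives Q* = 637 and P* = 159.
With the subsidy, sellers receive Ps = Pb + 68 for each unit, where Pb is the price buyers pay.
On the curves, Pb = 318.25 - 0.25Q and Ps = 157/9 + (2/9)Q; the wedge Ps − Pb = 68 gives 157/9 + (2/9)Q − (318.25 - 0.25Q) = 68, so Q' = 781.
Then Pb = 318.25 − 0.25·781 = 123 and Ps = 157/9 + (2/9)·781 = 191.
Buyers' price falls by P* − Pb = 159 − 123 = 36; sellers' price rises by Ps − P* = 191 − 159 = 32.
So producers capture 32/68 = 8/17 of each unit of subsidy.

Producer share = 8/17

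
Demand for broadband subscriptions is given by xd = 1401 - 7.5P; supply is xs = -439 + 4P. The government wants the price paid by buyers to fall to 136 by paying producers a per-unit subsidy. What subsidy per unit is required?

At a buyer price of 136, quantity demanded is 1401 − 7.5·136 = 381.
Sellers supply 381 only when they receive Ps with -439 + 4·Ps = 381, i.e. Ps = 205.
s = Ps − Pb = 205 − 136 = 69.

Required subsidy s = 69 per unit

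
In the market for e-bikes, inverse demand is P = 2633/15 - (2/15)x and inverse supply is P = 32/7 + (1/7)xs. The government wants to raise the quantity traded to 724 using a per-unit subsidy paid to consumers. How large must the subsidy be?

Required subsidy s = 29 per unit

At x = 724, from the demand curve buyers pay Pb = 2633/15 − (2/15)·724 = 79; from the supply curve sellers need Ps = 32/7 + (1/7)·724 = 108.
The subsidy must fill the gap: s = Ps − Pb = 108 − 79 = 29.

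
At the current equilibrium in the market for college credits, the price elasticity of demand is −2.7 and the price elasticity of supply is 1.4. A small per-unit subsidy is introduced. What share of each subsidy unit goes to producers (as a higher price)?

For a small subsidy around the equilibrium, the benefit split depends on the relative slopes, which at a point are proportional to the elasticities.
Buyer share = εs/(εs + |εd|) = 1.4/(1.4 + 2.7) = 14/41; seller share = |εd|/(εs + |εd|) = 27/41.
So producers capture 27/41 of the subsidy.

Producer share = 27/41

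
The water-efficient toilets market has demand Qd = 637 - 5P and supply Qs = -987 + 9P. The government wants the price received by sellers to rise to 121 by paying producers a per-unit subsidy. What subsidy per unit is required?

At a seller price of 121, quantity supplied is -987 + 9·121 = 102.
Buyers absorb 102 only when they pay Pb with 637 − 5·Pb = 102, i.e. Pb = 107.
s = Ps − Pb = 121 − 107 = 14.

Required subsidy s = 14 per unit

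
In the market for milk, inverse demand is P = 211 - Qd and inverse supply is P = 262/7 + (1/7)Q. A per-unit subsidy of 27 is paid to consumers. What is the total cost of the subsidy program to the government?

Government cost = 4738.5

Pre-subsidy: 211 - Q = 262/7 + (1/7)Q gives Q* = 151.875 and P* = 59.125.
With the rebate, buyers effectively pay Pb = Ps − 27, where Ps is the price sellers receive.
On the curves, Pb = 211 - Q and Ps = 262/7 + (1/7)Q; the wedge Ps − Pb = 27 gives 262/7 + (1/7)Q − (211 - Q) = 27, so Q' = 175.5.
Then Pb = 211 − 1·175.5 = 35.5 and Ps = 262/7 + (1/7)·175.5 = 62.5.
Government outlay = subsidy × quantity = 27 × 175.5 = 4738.5.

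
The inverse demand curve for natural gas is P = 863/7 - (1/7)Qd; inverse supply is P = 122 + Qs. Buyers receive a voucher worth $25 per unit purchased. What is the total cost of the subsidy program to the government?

Government cost = $575

Pre-subsidy: 863/7 - (1/7)Q = 122 + Q gives Q* = 1.125 and P* = 123.125.
With the rebate, buyers effectively pay Pb = Ps − 25, where Ps is the price sellers receive.
On the curves, Pb = 863/7 - (1/7)Q and Ps = 122 + Q; the wedge Ps − Pb = 25 gives 122 + Q − (863/7 - (1/7)Q) = 25, so Q' = 23.
Then Pb = 863/7 − (1/7)·23 = 120 and Ps = 122 + 1·23 = 145.
Government outlay = subsidy × quantity = 25 × 23 = 575.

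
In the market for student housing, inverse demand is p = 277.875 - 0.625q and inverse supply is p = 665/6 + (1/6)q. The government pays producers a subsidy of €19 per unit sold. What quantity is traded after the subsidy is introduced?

Pre-subsidy: 277.875 - 0.625q = 665/6 + (1/6)q gives q* = 211 and p* = 146.
With the subsidy, sellers receive ps = pb + 19 for each unit, where pb is the price buyers pay.
On the curves, pb = 277.875 - 0.625q and ps = 665/6 + (1/6)q; the wedge ps − pb = 19 gives 665/6 + (1/6)q − (277.875 - 0.625q) = 19, so q' = 235.
Then pb = 277.875 − 0.625·235 = 131 and ps = 665/6 + (1/6)·235 = 150.

q' = 235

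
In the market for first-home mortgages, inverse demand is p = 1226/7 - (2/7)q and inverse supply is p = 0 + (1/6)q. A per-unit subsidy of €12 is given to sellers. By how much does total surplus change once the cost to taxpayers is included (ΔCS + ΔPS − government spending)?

Pre-subsidy: 1226/7 - (2/7)q = 0 + (1/6)q gives q* = 7356/19 and p* = 1226/19.
With the subsidy, sellers receive ps = pb + 12 for each unit, where pb is the price buyers pay.
On the curves, pb = 1226/7 - (2/7)q and ps = 0 + (1/6)q; the wedge ps − pb = 12 gives 0 + (1/6)q − (1226/7 - (2/7)q) = 12, so q' = 7860/19.
Then pb = 1226/7 − (2/7)·(7860/19) = 1082/19 and ps = 0 + (1/6)·(7860/19) = 1310/19.
ΔCS = ½(7356/19 + 7860/19)(1226/19 − 1082/19) = 1095552/361; ΔPS = ½(7356/19 + 7860/19)(1310/19 − 1226/19) = 639072/361.
Government spending = 12 × 7860/19 = 94320/19.
Net change = 1095552/361 + 639072/361 − 94320/19 = -3024/19. The loss equals the DWL triangle ½·12·504/19.

Net change in total surplus = -3024/19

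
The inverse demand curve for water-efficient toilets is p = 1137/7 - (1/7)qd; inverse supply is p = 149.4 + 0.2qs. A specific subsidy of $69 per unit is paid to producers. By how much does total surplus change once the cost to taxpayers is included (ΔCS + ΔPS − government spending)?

Net change in total surplus = -$6943.125

Pre-subsidy: 1137/7 - (1/7)q = 149.4 + 0.2q gives q* = 38 and p* = 157.
With the subsidy, sellers receive ps = pb + 69 for each unit, where pb is the price buyers pay.
On the curves, pb = 1137/7 - (1/7)q and ps = 149.4 + 0.2q; the wedge ps − pb = 69 gives 149.4 + 0.2q − (1137/7 - (1/7)q) = 69, so q' = 239.25.
Then pb = 1137/7 − (1/7)·239.25 = 128.25 and ps = 149.4 + 0.2·239.25 = 197.25.
ΔCS = ½(38 + 239.25)(157 − 128.25) = 3985.46875; ΔPS = ½(38 + 239.25)(197.25 − 157) = 5579.65625.
Government spending = 69 × 239.25 = 16508.25.
Net change = 3985.46875 + 5579.65625 − 16508.25 = -6943.125. The loss equals the DWL triangle ½·69·201.25.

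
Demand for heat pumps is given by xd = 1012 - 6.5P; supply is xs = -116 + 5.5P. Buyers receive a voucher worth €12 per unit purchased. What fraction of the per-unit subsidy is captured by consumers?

Consumer share = 11/24

Pre-subsidy: 1012 - 6.5P = -116 + 5.5P gives P* = 94, x* = 401.
With the rebate, buyers effectively pay Pb = Ps − 12, where Ps is the price sellers receive.
Demand in terms of Ps becomes xd = 1012 − 6.5(Ps − 12) = 1090 - 6.5Ps. Setting this equal to supply: 1090 - 6.5Ps = -116 + 5.5Ps, so Ps = 100.5.
Buyers pay Pb = 100.5 − 12 = 88.5; x' = -116 + 5.5·100.5 = 436.75.
Buyers' price falls by P* − Pb = 94 − 88.5 = 5.5; sellers' price rises by Ps − P* = 100.5 − 94 = 6.5.
So consumers capture 5.5/12 = 11/24 of each unit of subsidy.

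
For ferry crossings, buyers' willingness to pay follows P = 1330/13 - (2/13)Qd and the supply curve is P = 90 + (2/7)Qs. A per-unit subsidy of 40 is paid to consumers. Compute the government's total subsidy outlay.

Pre-subsidy: 1330/13 - (2/13)Q = 90 + (2/7)Q gives Q* = 28 and P* = 98.
With the rebate, buyers effectively pay Pb = Ps − 40, where Ps is the price sellers receive.
On the curves, Pb = 1330/13 - (2/13)Q and Ps = 90 + (2/7)Q; the wedge Ps − Pb = 40 gives 90 + (2/7)Q − (1330/13 - (2/13)Q) = 40, so Q' = 119.
Then Pb = 1330/13 − (2/13)·119 = 84 and Ps = 90 + (2/7)·119 = 124.
Government outlay = subsidy × quantity = 40 × 119 = 4760.

Government cost = 4760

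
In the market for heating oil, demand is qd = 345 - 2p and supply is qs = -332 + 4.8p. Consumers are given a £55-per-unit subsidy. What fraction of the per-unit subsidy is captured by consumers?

Consumer share = 12/17

Pre-subsidy: 345 - 2p = -332 + 4.8p gives p* = 3385/34, q* = 2480/17.
With the rebate, buyers effectively pay pb = ps − 55, where ps is the price sellers receive.
Demand in terms of ps becomes qd = 345 − 2(ps − 55) = 455 - 2ps. Setting this equal to supply: 455 - 2ps = -332 + 4.8ps, so ps = 3935/34.
Buyers pay pb = 3935/34 − 55 = 2065/34; q' = -332 + 4.8·(3935/34) = 3800/17.
Buyers' price falls by p* − pb = 3385/34 − 2065/34 = 660/17; sellers' price rises by ps − p* = 3935/34 − 3385/34 = 275/17.
So consumers capture (660/17)/55 = 12/17 of each unit of subsidy.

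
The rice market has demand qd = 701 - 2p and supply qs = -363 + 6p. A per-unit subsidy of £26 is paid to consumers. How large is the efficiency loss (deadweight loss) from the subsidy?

Pre-subsidy: 701 - 2p = -363 + 6p gives p* = 133, q* = 435.
With the rebate, buyers effectively pay pb = ps − 26, where ps is the price sellers receive.
Demand in terms of ps becomes qd = 701 − 2(ps − 26) = 753 - 2ps. Setting this equal to supply: 753 - 2ps = -363 + 6ps, so ps = 139.5.
Buyers pay pb = 139.5 − 26 = 113.5; q' = -363 + 6·139.5 = 474.
The subsidy expands output by 474 − 435 = 39 past the efficient level; on those units the gap between marginal cost and willingness to pay runs from 0 up to 26.
DWL = ½ × 26 × 39 = 507.

Deadweight loss = £507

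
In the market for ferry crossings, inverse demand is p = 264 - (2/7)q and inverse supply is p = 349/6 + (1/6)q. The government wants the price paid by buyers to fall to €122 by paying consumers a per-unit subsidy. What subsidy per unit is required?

Required subsidy s = €19 per unit

At a buyer price of 122, quantity demanded is 924 − 3.5·122 = 497.
Sellers supply 497 only when they receive ps = 349/6 + (1/6)·497 = 141.
s = ps − pb = 141 − 122 = 19.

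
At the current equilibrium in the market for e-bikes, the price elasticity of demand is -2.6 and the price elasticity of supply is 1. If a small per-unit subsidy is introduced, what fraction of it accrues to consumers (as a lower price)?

Consumer share = 5/18

For a small subsidy around the equilibrium, the benefit split depends on the relative slopes, which at a point are proportional to the elasticities.
Buyer share = εs/(εs + |εd|) = 1/(1 + 2.6) = 5/18; seller share = |εd|/(εs + |εd|) = 13/18.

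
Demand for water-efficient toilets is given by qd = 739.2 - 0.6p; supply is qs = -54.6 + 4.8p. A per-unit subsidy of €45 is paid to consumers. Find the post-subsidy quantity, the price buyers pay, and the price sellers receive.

Pre-subsidy: 739.2 - 0.6p = -54.6 + 4.8p gives p* = 147, q* = 651.
With the rebate, buyers effectively pay pb = ps − 45, where ps is the price sellers receive.
Demand in terms of ps becomes qd = 739.2 − 0.6(ps − 45) = 766.2 - 0.6ps. Setting this equal to supply: 766.2 - 0.6ps = -54.6 + 4.8ps, so ps = 152.
Buyers pay pb = 152 − 45 = 107; q' = -54.6 + 4.8·152 = 675.

q' = 675; buyers pay €107; sellers receive €152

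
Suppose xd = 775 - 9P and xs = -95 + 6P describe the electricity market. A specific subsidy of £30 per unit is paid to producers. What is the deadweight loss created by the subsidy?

Deadweight loss = £1620

Pre-subsidy: 775 - 9P = -95 + 6P gives P* = 58, x* = 253.
With the subsidy, sellers receive Ps = Pb + 30 for each unit, where Pb is the price buyers pay.
Supply in terms of Pb becomes xs = -95 + 6(Pb + 30) = 85 + 6Pb. Setting this equal to demand: 775 - 9Pb = 85 + 6Pb, so Pb = 46.
Sellers receive Ps = 46 + 30 = 76; x' = 775 − 9·46 = 361.
The subsidy expands output by 361 − 253 = 108 past the efficient level; on those units the gap between marginal cost and willingness to pay runs from 0 up to 30.
DWL = ½ × 30 × 108 = 1620.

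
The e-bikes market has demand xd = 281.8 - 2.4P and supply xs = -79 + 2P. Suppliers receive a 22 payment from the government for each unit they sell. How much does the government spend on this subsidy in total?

Government cost = 2398

Pre-subsidy: 281.8 - 2.4P = -79 + 2P gives P* = 82, x* = 85.
With the subsidy, sellers receive Ps = Pb + 22 for each unit, where Pb is the price buyers pay.
Supply in terms of Pb becomes xs = -79 + 2(Pb + 22) = -35 + 2Pb. Setting this equal to demand: 281.8 - 2.4Pb = -35 + 2Pb, so Pb = 72.
Sellers receive Ps = 72 + 22 = 94; x' = 281.8 − 2.4·72 = 109.
Government outlay = subsidy × quantity = 22 × 109 = 2398.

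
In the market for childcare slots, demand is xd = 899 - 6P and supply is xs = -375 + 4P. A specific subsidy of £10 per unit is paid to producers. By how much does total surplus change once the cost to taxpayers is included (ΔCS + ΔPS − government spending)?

Net change in total surplus = -£120

Pre-subsidy: 899 - 6P = -375 + 4P gives P* = 127.4, x* = 134.6.
With the subsidy, sellers receive Ps = Pb + 10 for each unit, where Pb is the price buyers pay.
Supply in terms of Pb becomes xs = -375 + 4(Pb + 10) = -335 + 4Pb. Setting this equal to demand: 899 - 6Pb = -335 + 4Pb, so Pb = 123.4.
Sellers receive Ps = 123.4 + 10 = 133.4; x' = 899 − 6·123.4 = 158.6.
ΔCS = ½(134.6 + 158.6)(127.4 − 123.4) = 586.4; ΔPS = ½(134.6 + 158.6)(133.4 − 127.4) = 879.6.
Government spending = 10 × 158.6 = 1586.
Net change = 586.4 + 879.6 − 1586 = -120. The loss equals the DWL triangle ½·10·24.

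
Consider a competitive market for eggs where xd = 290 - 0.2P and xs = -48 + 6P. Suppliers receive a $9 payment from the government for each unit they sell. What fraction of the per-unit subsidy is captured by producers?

Pre-subsidy: 290 - 0.2P = -48 + 6P gives P* = 1690/31, x* = 8652/31.
With the subsidy, sellers receive Ps = Pb + 9 for each unit, where Pb is the price buyers pay.
Supply in terms of Pb becomes xs = -48 + 6(Pb + 9) = 6 + 6Pb. Setting this equal to demand: 290 - 0.2Pb = 6 + 6Pb, so Pb = 1420/31.
Sellers receive Ps = 1420/31 + 9 = 1699/31; x' = 290 − 0.2·(1420/31) = 8706/31.
Buyers' price falls by P* − Pb = 1690/31 − 1420/31 = 270/31; sellers' price rises by Ps − P* = 1699/31 − 1690/31 = 9/31.
So producers capture (9/31)/9 = 1/31 of each unit of subsidy.

Producer share = 1/31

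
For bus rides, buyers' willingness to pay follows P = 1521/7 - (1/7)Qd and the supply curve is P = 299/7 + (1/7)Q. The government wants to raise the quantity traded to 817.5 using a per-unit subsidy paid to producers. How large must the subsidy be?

At Q = 817.5, from the demand curve buyers pay Pb = 1521/7 − (1/7)·817.5 = 100.5; from the supply curve sellers need Ps = 299/7 + (1/7)·817.5 = 159.5.
The subsidy must fill the gap: s = Ps − Pb = 159.5 − 100.5 = 59.

Required subsidy s = 59 per unit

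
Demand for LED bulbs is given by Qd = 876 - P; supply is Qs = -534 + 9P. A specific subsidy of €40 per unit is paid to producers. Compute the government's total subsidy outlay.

Pre-subsidy: 876 - P = -534 + 9P gives P* = 141, Q* = 735.
With the subsidy, sellers receive Ps = Pb + 40 for each unit, where Pb is the price buyers pay.
Supply in terms of Pb becomes Qs = -534 + 9(Pb + 40) = -174 + 9Pb. Setting this equal to demand: 876 - Pb = -174 + 9Pb, so Pb = 105.
Sellers receive Ps = 105 + 40 = 145; Q' = 876 − 1·105 = 771.
Government outlay = subsidy × quantity = 40 × 771 = 30840.

Government cost = €30840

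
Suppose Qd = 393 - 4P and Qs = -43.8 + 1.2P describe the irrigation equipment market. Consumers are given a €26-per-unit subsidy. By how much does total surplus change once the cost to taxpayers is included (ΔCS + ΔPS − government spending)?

Net change in total surplus = -€312

Pre-subsidy: 393 - 4P = -43.8 + 1.2P gives P* = 84, Q* = 57.
With the rebate, buyers effectively pay Pb = Ps − 26, where Ps is the price sellers receive.
Demand in terms of Ps becomes Qd = 393 − 4(Ps − 26) = 497 - 4Ps. Setting this equal to supply: 497 - 4Ps = -43.8 + 1.2Ps, so Ps = 104.
Buyers pay Pb = 104 − 26 = 78; Q' = -43.8 + 1.2·104 = 81.
ΔCS = ½(57 + 81)(84 − 78) = 414; ΔPS = ½(57 + 81)(104 − 84) = 1380.
Government spending = 26 × 81 = 2106.
Net change = 414 + 1380 − 2106 = -312. The loss equals the DWL triangle ½·26·24.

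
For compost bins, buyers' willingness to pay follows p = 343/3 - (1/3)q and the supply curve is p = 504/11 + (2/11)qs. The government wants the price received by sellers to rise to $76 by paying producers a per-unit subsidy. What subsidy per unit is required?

Required subsidy s = $17 per unit

At a seller price of 76, quantity supplied is -252 + 5.5·76 = 166.
Buyers absorb 166 only when they pay pb = 343/3 − (1/3)·166 = 59.
s = ps − pb = 76 − 59 = 17.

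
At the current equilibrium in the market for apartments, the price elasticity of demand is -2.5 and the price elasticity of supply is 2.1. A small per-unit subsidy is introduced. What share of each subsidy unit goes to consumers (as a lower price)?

For a small subsidy around the equilibrium, the benefit split depends on the relative slopes, which at a point are proportional to the elasticities.
Buyer share = εs/(εs + |εd|) = 2.1/(2.1 + 2.5) = 21/46; seller share = |εd|/(εs + |εd|) = 25/46.

Consumer share = 21/46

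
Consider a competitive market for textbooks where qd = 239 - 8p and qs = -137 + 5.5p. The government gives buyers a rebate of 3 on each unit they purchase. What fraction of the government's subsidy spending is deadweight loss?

DWL / government spending = 132/701

Pre-subsidy: 239 - 8p = -137 + 5.5p gives p* = 752/27, q* = 437/27.
With the rebate, buyers effectively pay pb = ps − 3, where ps is the price sellers receive.
Demand in terms of ps becomes qd = 239 − 8(ps − 3) = 263 - 8ps. Setting this equal to supply: 263 - 8ps = -137 + 5.5ps, so ps = 800/27.
Buyers pay pb = 800/27 − 3 = 719/27; q' = -137 + 5.5·(800/27) = 701/27.
ΔCS = ½(437/27 + 701/27)(752/27 − 719/27) = 6259/243; ΔPS = ½(437/27 + 701/27)(800/27 − 752/27) = 9104/243.
Government spending = 3 × 701/27 = 701/9.
DWL = ½ × 3 × (701/27 − 437/27) = 44/3; fraction = (44/3) / (701/9) = 132/701.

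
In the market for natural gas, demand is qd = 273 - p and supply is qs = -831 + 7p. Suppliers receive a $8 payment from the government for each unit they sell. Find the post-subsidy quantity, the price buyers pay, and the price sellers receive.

Pre-subsidy: 273 - p = -831 + 7p gives p* = 138, q* = 135.
With the subsidy, sellers receive ps = pb + 8 for each unit, where pb is the price buyers pay.
Supply in terms of pb becomes qs = -831 + 7(pb + 8) = -775 + 7pb. Setting this equal to demand: 273 - pb = -775 + 7pb, so pb = 131.
Sellers receive ps = 131 + 8 = 139; q' = 273 − 1·131 = 142.

q' = 142; buyers pay $131; sellers receive $139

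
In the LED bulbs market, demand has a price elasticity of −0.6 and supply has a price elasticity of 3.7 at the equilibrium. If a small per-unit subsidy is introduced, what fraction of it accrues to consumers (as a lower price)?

Consumer share = 37/43

For a small subsidy around the equilibrium, the benefit split depends on the relative slopes, which at a point are proportional to the elasticities.
Buyer share = εs/(εs + |εd|) = 3.7/(3.7 + 0.6) = 37/43; seller share = |εd|/(εs + |εd|) = 6/43.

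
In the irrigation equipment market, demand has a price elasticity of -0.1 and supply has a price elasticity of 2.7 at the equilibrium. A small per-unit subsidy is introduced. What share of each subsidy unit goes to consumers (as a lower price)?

For a small subsidy around the equilibrium, the benefit split depends on the relative slopes, which at a point are proportional to the elasticities.
Buyer share = εs/(εs + |εd|) = 2.7/(2.7 + 0.1) = 27/28; seller share = |εd|/(εs + |εd|) = 1/28.

Consumer share = 27/28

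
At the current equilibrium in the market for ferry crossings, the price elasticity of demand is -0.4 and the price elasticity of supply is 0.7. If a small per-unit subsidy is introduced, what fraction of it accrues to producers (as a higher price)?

For a small subsidy around the equilibrium, the benefit split depends on the relative slopes, which at a point are proportional to the elasticities.
Buyer share = εs/(εs + |εd|) = 0.7/(0.7 + 0.4) = 7/11; seller share = |εd|/(εs + |εd|) = 4/11.
So producers capture 4/11 of the subsidy.

Producer share = 4/11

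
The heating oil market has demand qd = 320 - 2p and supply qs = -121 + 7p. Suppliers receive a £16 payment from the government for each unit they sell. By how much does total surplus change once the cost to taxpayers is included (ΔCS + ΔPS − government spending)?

Pre-subsidy: 320 - 2p = -121 + 7p gives p* = 49, q* = 222.
With the subsidy, sellers receive ps = pb + 16 for each unit, where pb is the price buyers pay.
Supply in terms of pb becomes qs = -121 + 7(pb + 16) = -9 + 7pb. Setting this equal to demand: 320 - 2pb = -9 + 7pb, so pb = 329/9.
Sellers receive ps = 329/9 + 16 = 473/9; q' = 320 − 2·(329/9) = 2222/9.
ΔCS = ½(222 + 2222/9)(49 − 329/9) = 236320/81; ΔPS = ½(222 + 2222/9)(473/9 − 49) = 67520/81.
Government spending = 16 × 2222/9 = 35552/9.
Net change = 236320/81 + 67520/81 − 35552/9 = -1792/9. The loss equals the DWL triangle ½·16·224/9.

Net change in total surplus = -1792/9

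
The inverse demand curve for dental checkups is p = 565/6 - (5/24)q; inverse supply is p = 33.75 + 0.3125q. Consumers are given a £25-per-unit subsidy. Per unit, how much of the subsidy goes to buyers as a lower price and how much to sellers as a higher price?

Buyers gain £10 per unit; sellers gain £15 per unit

Pre-subsidy: 565/6 - (5/24)q = 33.75 + 0.3125q gives q* = 116 and p* = 70.
With the rebate, buyers effectively pay pb = ps − 25, where ps is the price sellers receive.
On the curves, pb = 565/6 - (5/24)q and ps = 33.75 + 0.3125q; the wedge ps − pb = 25 gives 33.75 + 0.3125q − (565/6 - (5/24)q) = 25, so q' = 164.
Then pb = 565/6 − (5/24)·164 = 60 and ps = 33.75 + 0.3125·164 = 85.
Buyers' price falls by p* − pb = 70 − 60 = 10; sellers' price rises by ps − p* = 85 − 70 = 15.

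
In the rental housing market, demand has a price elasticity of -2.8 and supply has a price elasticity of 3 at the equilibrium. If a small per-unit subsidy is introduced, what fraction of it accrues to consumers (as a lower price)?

Consumer share = 15/29

For a small subsidy around the equilibrium, the benefit split depends on the relative slopes, which at a point are proportional to the elasticities.
Buyer share = εs/(εs + |εd|) = 3/(3 + 2.8) = 15/29; seller share = |εd|/(εs + |εd|) = 14/29.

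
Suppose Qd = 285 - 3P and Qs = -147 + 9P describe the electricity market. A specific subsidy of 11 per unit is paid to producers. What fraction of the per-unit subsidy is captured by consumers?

Consumer share = 0.75

Pre-subsidy: 285 - 3P = -147 + 9P gives P* = 36, Q* = 177.
With the subsidy, sellers receive Ps = Pb + 11 for each unit, where Pb is the price buyers pay.
Supply in terms of Pb becomes Qs = -147 + 9(Pb + 11) = -48 + 9Pb. Setting this equal to demand: 285 - 3Pb = -48 + 9Pb, so Pb = 27.75.
Sellers receive Ps = 27.75 + 11 = 38.75; Q' = 285 − 3·27.75 = 201.75.
Buyers' price falls by P* − Pb = 36 − 27.75 = 8.25; sellers' price rises by Ps − P* = 38.75 − 36 = 2.75.
So consumers capture 8.25/11 = 0.75 of each unit of subsidy.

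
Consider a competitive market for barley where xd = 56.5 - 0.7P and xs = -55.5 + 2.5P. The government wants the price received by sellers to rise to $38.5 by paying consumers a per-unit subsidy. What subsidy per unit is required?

Required subsidy s = $16 per unit

At a seller price of 38.5, quantity supplied is -55.5 + 2.5·38.5 = 40.75.
Buyers absorb 40.75 only when they pay Pb with 56.5 − 0.7·Pb = 40.75, i.e. Pb = 22.5.
s = Ps − Pb = 38.5 − 22.5 = 16.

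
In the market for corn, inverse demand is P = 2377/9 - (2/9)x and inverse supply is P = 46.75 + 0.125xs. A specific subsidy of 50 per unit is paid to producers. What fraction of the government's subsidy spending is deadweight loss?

DWL / government spending = 36/385

Pre-subsidy: 2377/9 - (2/9)x = 46.75 + 0.125x gives x* = 626 and P* = 125.
With the subsidy, sellers receive Ps = Pb + 50 for each unit, where Pb is the price buyers pay.
On the curves, Pb = 2377/9 - (2/9)x and Ps = 46.75 + 0.125x; the wedge Ps − Pb = 50 gives 46.75 + 0.125x − (2377/9 - (2/9)x) = 50, so x' = 770.
Then Pb = 2377/9 − (2/9)·770 = 93 and Ps = 46.75 + 0.125·770 = 143.
ΔCS = ½(626 + 770)(125 − 93) = 22336; ΔPS = ½(626 + 770)(143 − 125) = 12564.
Government spending = 50 × 770 = 38500.
DWL = ½ × 50 × (770 − 626) = 3600; fraction = 3600 / 38500 = 36/385.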